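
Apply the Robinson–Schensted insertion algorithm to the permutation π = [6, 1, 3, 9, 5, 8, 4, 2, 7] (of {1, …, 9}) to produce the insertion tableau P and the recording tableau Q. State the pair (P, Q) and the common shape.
P = [1, 2, 4, 7] / [3, 8] / [5, 9] / [6];  Q = [1, 3, 4, 6] / [2, 5] / [7, 9] / [8];  common shape = (4, 2, 2, 1)

Row-insert the values π_1, π_2, … into P one at a time, bumping the leftmost entry strictly greater than the inserted value down to the next row. The recording tableau Q records, in position (i, j), the step at which that cell was added to P.
  Insert 6 (step 1): P = [6];  Q = [1]
  Insert 1 (step 2): P = [1] / [6];  Q = [1] / [2]
  Insert 3 (step 3): P = [1, 3] / [6];  Q = [1, 3] / [2]
  Insert 9 (step 4): P = [1, 3, 9] / [6];  Q = [1, 3, 4] / [2]
  Insert 5 (step 5): P = [1, 3, 5] / [6, 9];  Q = [1, 3, 4] / [2, 5]
  Insert 8 (step 6): P = [1, 3, 5, 8] / [6, 9];  Q = [1, 3, 4, 6] / [2, 5]
  Insert 4 (step 7): P = [1, 3, 4, 8] / [5, 9] / [6];  Q = [1, 3, 4, 6] / [2, 5] / [7]
  Insert 2 (step 8): P = [1, 2, 4, 8] / [3, 9] / [5] / [6];  Q = [1, 3, 4, 6] / [2, 5] / [7] / [8]
  Insert 7 (step 9): P = [1, 2, 4, 7] / [3, 8] / [5, 9] / [6];  Q = [1, 3, 4, 6] / [2, 5] / [7, 9] / [8]
Final shape: (4, 2, 2, 1).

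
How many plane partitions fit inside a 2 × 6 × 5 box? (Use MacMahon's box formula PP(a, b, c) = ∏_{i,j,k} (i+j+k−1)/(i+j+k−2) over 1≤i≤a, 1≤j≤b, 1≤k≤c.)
PP(2, 6, 5) = 60984

Evaluate the triple product over i = 1..2, j = 1..6, k = 1..5. The factors are (2/1) · (3/2) · (4/3) · (5/4) · (6/5) · (3/2) · (4/3) · (5/4) · … (60 factors total). The numerators and denominators telescope so the product is an integer; carrying out the multiplication exactly gives PP(2, 6, 5) = 60984.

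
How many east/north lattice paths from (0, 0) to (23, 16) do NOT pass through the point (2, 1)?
Number of paths = 21007553310

Total paths from (0, 0) to (23, 16): C(39, 23) = 37711260990. Paths through (2, 1): (paths (0, 0) → (2, 1)) × (paths (2, 1) → (23, 16)) = C(3, 2) · C(36, 21) = 3 · 5567902560 = 16703707680. Avoidance count = 37711260990 − 16703707680 = 21007553310.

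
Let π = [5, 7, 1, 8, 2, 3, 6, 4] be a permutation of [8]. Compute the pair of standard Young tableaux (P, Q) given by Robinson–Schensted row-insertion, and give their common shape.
P = [1, 2, 3, 4] / [5, 6, 8] / [7];  Q = [1, 2, 4, 7] / [3, 5, 6] / [8];  common shape = (4, 3, 1)

Row-insert the values π_1, π_2, … into P one at a time, bumping the leftmost entry strictly greater than the inserted value down to the next row. The recording tableau Q records, in position (i, j), the step at which that cell was added to P.
  Insert 5 (step 1): P = [5];  Q = [1]
  Insert 7 (step 2): P = [5, 7];  Q = [1, 2]
  Insert 1 (step 3): P = [1, 7] / [5];  Q = [1, 2] / [3]
  Insert 8 (step 4): P = [1, 7, 8] / [5];  Q = [1, 2, 4] / [3]
  Insert 2 (step 5): P = [1, 2, 8] / [5, 7];  Q = [1, 2, 4] / [3, 5]
  Insert 3 (step 6): P = [1, 2, 3] / [5, 7, 8];  Q = [1, 2, 4] / [3, 5, 6]
  Insert 6 (step 7): P = [1, 2, 3, 6] / [5, 7, 8];  Q = [1, 2, 4, 7] / [3, 5, 6]
  Insert 4 (step 8): P = [1, 2, 3, 4] / [5, 6, 8] / [7];  Q = [1, 2, 4, 7] / [3, 5, 6] / [8]
Final shape: (4, 3, 1).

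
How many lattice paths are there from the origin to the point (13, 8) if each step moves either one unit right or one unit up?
Number of paths = 203490

A monotone lattice path from (0, 0) to (13, 8) consists of 13 east steps and 8 north steps in some order, so it is determined by which 13 of the 21 steps are east. The count is C(21, 13) = 203490.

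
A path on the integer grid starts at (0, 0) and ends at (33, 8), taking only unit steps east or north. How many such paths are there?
Number of paths = 95548245

A monotone lattice path from (0, 0) to (33, 8) consists of 33 east steps and 8 north steps in some order, so it is determined by which 33 of the 41 steps are east. The count is C(41, 33) = 95548245.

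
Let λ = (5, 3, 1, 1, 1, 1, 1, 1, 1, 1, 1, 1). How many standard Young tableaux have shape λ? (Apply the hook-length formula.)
# SYT of shape (5, 3, 1, 1, 1, 1, 1, 1, 1, 1, 1, 1) = 106029

Hook-length formula: f^λ = n! / Π hook(c), product over all cells c of the Young diagram. For λ = (5, 3, 1, 1, 1, 1, 1, 1, 1, 1, 1, 1), n = 18 boxes. Hook lengths by row (left-to-right, top-to-bottom): [16, 5, 4, 2, 1]; [13, 2, 1]; [10]; [9]; [8]; [7]; [6]; [5]; [4]; [3]; [2]; [1]. Product of hooks = 60383232000. So f^λ = 18! / 60383232000 = 6402373705728000 / 60383232000 = 106029.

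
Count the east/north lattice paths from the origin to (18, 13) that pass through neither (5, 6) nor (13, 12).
Number of paths = 147561351

Inclusion–exclusion. Total paths: C(31, 18) = 206253075. Through P₁: C(11, 5)·C(20, 13) = 35814240. Through P₂: C(25, 13)·C(6, 5) = 31201800. Since P₁ is strictly southwest of P₂, a monotone path through both must visit P₁ then P₂; paths through both = C(11, 5)·C(14, 8)·C(6, 5) = 8324316. Avoid both = 206253075 − 35814240 − 31201800 + 8324316 = 147561351.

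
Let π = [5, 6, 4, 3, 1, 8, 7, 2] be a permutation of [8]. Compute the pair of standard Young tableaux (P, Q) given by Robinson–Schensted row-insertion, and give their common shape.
P = [1, 2, 7] / [3, 6] / [4, 8] / [5];  Q = [1, 2, 6] / [3, 7] / [4, 8] / [5];  common shape = (3, 2, 2, 1)

Row-insert the values π_1, π_2, … into P one at a time, bumping the leftmost entry strictly greater than the inserted value down to the next row. The recording tableau Q records, in position (i, j), the step at which that cell was added to P.
  Insert 5 (step 1): P = [5];  Q = [1]
  Insert 6 (step 2): P = [5, 6];  Q = [1, 2]
  Insert 4 (step 3): P = [4, 6] / [5];  Q = [1, 2] / [3]
  Insert 3 (step 4): P = [3, 6] / [4] / [5];  Q = [1, 2] / [3] / [4]
  Insert 1 (step 5): P = [1, 6] / [3] / [4] / [5];  Q = [1, 2] / [3] / [4] / [5]
  Insert 8 (step 6): P = [1, 6, 8] / [3] / [4] / [5];  Q = [1, 2, 6] / [3] / [4] / [5]
  Insert 7 (step 7): P = [1, 6, 7] / [3, 8] / [4] / [5];  Q = [1, 2, 6] / [3, 7] / [4] / [5]
  Insert 2 (step 8): P = [1, 2, 7] / [3, 6] / [4, 8] / [5];  Q = [1, 2, 6] / [3, 7] / [4, 8] / [5]
Final shape: (3, 2, 2, 1).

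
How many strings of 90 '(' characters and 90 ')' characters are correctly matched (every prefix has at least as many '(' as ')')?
C_90 = 1000134600800354781929399250536541864362461089950800

These balanced parentheses are counted by the Catalan number C_n = (1/(n + 1)) · C(2n, n). For n = 90: C_90 = (1/91) · C(180, 90) = 91012248672832285155575331798825309656983959185522800/91 = 1000134600800354781929399250536541864362461089950800.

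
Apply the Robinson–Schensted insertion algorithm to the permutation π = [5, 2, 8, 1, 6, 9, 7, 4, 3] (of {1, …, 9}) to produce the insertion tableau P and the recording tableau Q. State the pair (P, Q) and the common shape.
P = [1, 3, 7] / [2, 4, 9] / [5, 6] / [8];  Q = [1, 3, 6] / [2, 5, 7] / [4, 8] / [9];  common shape = (3, 3, 2, 1)

Row-insert the values π_1, π_2, … into P one at a time, bumping the leftmost entry strictly greater than the inserted value down to the next row. The recording tableau Q records, in position (i, j), the step at which that cell was added to P.
  Insert 5 (step 1): P = [5];  Q = [1]
  Insert 2 (step 2): P = [2] / [5];  Q = [1] / [2]
  Insert 8 (step 3): P = [2, 8] / [5];  Q = [1, 3] / [2]
  Insert 1 (step 4): P = [1, 8] / [2] / [5];  Q = [1, 3] / [2] / [4]
  Insert 6 (step 5): P = [1, 6] / [2, 8] / [5];  Q = [1, 3] / [2, 5] / [4]
  Insert 9 (step 6): P = [1, 6, 9] / [2, 8] / [5];  Q = [1, 3, 6] / [2, 5] / [4]
  Insert 7 (step 7): P = [1, 6, 7] / [2, 8, 9] / [5];  Q = [1, 3, 6] / [2, 5, 7] / [4]
  Insert 4 (step 8): P = [1, 4, 7] / [2, 6, 9] / [5, 8];  Q = [1, 3, 6] / [2, 5, 7] / [4, 8]
  Insert 3 (step 9): P = [1, 3, 7] / [2, 4, 9] / [5, 6] / [8];  Q = [1, 3, 6] / [2, 5, 7] / [4, 8] / [9]
Final shape: (3, 3, 2, 1).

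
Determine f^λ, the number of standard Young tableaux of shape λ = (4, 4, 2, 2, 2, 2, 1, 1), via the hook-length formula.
# SYT of shape (4, 4, 2, 2, 2, 2, 1, 1) = 2148120

Hook-length formula: f^λ = n! / Π hook(c), product over all cells c of the Young diagram. For λ = (4, 4, 2, 2, 2, 2, 1, 1), n = 18 boxes. Hook lengths by row (left-to-right, top-to-bottom): [11, 8, 3, 2]; [10, 7, 2, 1]; [7, 4]; [6, 3]; [5, 2]; [4, 1]; [2]; [1]. Product of hooks = 2980454400. So f^λ = 18! / 2980454400 = 6402373705728000 / 2980454400 = 2148120.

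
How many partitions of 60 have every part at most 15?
p(60, parts ≤ 15) = 552767

Use the recurrence p(n, m) = p(n, m−1) + p(n−m, m): either the largest part is < m (count p(n, m−1)) or the largest part is exactly m (remove one copy of m, count p(n−m, m)). With p(0, ·) = 1 this gives p(60, parts ≤ 15) = 552767. (By conjugating Young diagrams, this also counts partitions of 60 into at most 15 parts.)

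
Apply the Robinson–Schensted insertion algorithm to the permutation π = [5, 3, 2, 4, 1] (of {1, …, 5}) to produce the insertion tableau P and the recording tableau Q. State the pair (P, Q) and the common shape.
P = [1, 4] / [2] / [3] / [5];  Q = [1, 4] / [2] / [3] / [5];  common shape = (2, 1, 1, 1)

Row-insert the values π_1, π_2, … into P one at a time, bumping the leftmost entry strictly greater than the inserted value down to the next row. The recording tableau Q records, in position (i, j), the step at which that cell was added to P.
  Insert 5 (step 1): P = [5];  Q = [1]
  Insert 3 (step 2): P = [3] / [5];  Q = [1] / [2]
  Insert 2 (step 3): P = [2] / [3] / [5];  Q = [1] / [2] / [3]
  Insert 4 (step 4): P = [2, 4] / [3] / [5];  Q = [1, 4] / [2] / [3]
  Insert 1 (step 5): P = [1, 4] / [2] / [3] / [5];  Q = [1, 4] / [2] / [3] / [5]
Final shape: (2, 1, 1, 1).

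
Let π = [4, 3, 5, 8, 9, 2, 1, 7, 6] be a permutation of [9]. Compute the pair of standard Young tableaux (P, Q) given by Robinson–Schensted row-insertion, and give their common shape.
P = [1, 5, 6, 9] / [2, 7] / [3, 8] / [4];  Q = [1, 3, 4, 5] / [2, 8] / [6, 9] / [7];  common shape = (4, 2, 2, 1)

Row-insert the values π_1, π_2, … into P one at a time, bumping the leftmost entry strictly greater than the inserted value down to the next row. The recording tableau Q records, in position (i, j), the step at which that cell was added to P.
  Insert 4 (step 1): P = [4];  Q = [1]
  Insert 3 (step 2): P = [3] / [4];  Q = [1] / [2]
  Insert 5 (step 3): P = [3, 5] / [4];  Q = [1, 3] / [2]
  Insert 8 (step 4): P = [3, 5, 8] / [4];  Q = [1, 3, 4] / [2]
  Insert 9 (step 5): P = [3, 5, 8, 9] / [4];  Q = [1, 3, 4, 5] / [2]
  Insert 2 (step 6): P = [2, 5, 8, 9] / [3] / [4];  Q = [1, 3, 4, 5] / [2] / [6]
  Insert 1 (step 7): P = [1, 5, 8, 9] / [2] / [3] / [4];  Q = [1, 3, 4, 5] / [2] / [6] / [7]
  Insert 7 (step 8): P = [1, 5, 7, 9] / [2, 8] / [3] / [4];  Q = [1, 3, 4, 5] / [2, 8] / [6] / [7]
  Insert 6 (step 9): P = [1, 5, 6, 9] / [2, 7] / [3, 8] / [4];  Q = [1, 3, 4, 5] / [2, 8] / [6, 9] / [7]
Final shape: (4, 2, 2, 1).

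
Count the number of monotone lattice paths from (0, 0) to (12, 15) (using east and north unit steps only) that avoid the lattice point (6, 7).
Number of paths = 12230712

Total paths from (0, 0) to (12, 15): C(27, 12) = 17383860. Paths through (6, 7): (paths (0, 0) → (6, 7)) × (paths (6, 7) → (12, 15)) = C(13, 6) · C(14, 6) = 1716 · 3003 = 5153148. Avoidance count = 17383860 − 5153148 = 12230712.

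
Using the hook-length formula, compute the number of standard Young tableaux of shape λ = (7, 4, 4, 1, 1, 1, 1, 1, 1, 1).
# SYT of shape (7, 4, 4, 1, 1, 1, 1, 1, 1, 1) = 363738375

Hook-length formula: f^λ = n! / Π hook(c), product over all cells c of the Young diagram. For λ = (7, 4, 4, 1, 1, 1, 1, 1, 1, 1), n = 22 boxes. Hook lengths by row (left-to-right, top-to-bottom): [16, 8, 7, 6, 3, 2, 1]; [12, 4, 3, 2]; [11, 3, 2, 1]; [7]; [6]; [5]; [4]; [3]; [2]; [1]. Product of hooks = 3090135121920. So f^λ = 22! / 3090135121920 = 1124000727777607680000 / 3090135121920 = 363738375.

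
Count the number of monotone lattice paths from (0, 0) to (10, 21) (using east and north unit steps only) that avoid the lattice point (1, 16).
Number of paths = 44318131

Total paths from (0, 0) to (10, 21): C(31, 10) = 44352165. Paths through (1, 16): (paths (0, 0) → (1, 16)) × (paths (1, 16) → (10, 21)) = C(17, 1) · C(14, 9) = 17 · 2002 = 34034. Avoidance count = 44352165 − 34034 = 44318131.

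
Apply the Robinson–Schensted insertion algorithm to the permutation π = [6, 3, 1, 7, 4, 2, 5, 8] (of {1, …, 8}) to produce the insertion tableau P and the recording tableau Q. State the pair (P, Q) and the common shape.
P = [1, 2, 5, 8] / [3, 4] / [6, 7];  Q = [1, 4, 7, 8] / [2, 5] / [3, 6];  common shape = (4, 2, 2)

Row-insert the values π_1, π_2, … into P one at a time, bumping the leftmost entry strictly greater than the inserted value down to the next row. The recording tableau Q records, in position (i, j), the step at which that cell was added to P.
  Insert 6 (step 1): P = [6];  Q = [1]
  Insert 3 (step 2): P = [3] / [6];  Q = [1] / [2]
  Insert 1 (step 3): P = [1] / [3] / [6];  Q = [1] / [2] / [3]
  Insert 7 (step 4): P = [1, 7] / [3] / [6];  Q = [1, 4] / [2] / [3]
  Insert 4 (step 5): P = [1, 4] / [3, 7] / [6];  Q = [1, 4] / [2, 5] / [3]
  Insert 2 (step 6): P = [1, 2] / [3, 4] / [6, 7];  Q = [1, 4] / [2, 5] / [3, 6]
  Insert 5 (step 7): P = [1, 2, 5] / [3, 4] / [6, 7];  Q = [1, 4, 7] / [2, 5] / [3, 6]
  Insert 8 (step 8): P = [1, 2, 5, 8] / [3, 4] / [6, 7];  Q = [1, 4, 7, 8] / [2, 5] / [3, 6]
Final shape: (4, 2, 2).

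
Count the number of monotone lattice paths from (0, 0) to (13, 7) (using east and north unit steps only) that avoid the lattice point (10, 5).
Number of paths = 47490

Total paths from (0, 0) to (13, 7): C(20, 13) = 77520. Paths through (10, 5): (paths (0, 0) → (10, 5)) × (paths (10, 5) → (13, 7)) = C(15, 10) · C(5, 3) = 3003 · 10 = 30030. Avoidance count = 77520 − 30030 = 47490.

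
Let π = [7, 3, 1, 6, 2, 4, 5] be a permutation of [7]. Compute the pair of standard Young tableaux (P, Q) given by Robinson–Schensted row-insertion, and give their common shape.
P = [1, 2, 4, 5] / [3, 6] / [7];  Q = [1, 4, 6, 7] / [2, 5] / [3];  common shape = (4, 2, 1)

Row-insert the values π_1, π_2, … into P one at a time, bumping the leftmost entry strictly greater than the inserted value down to the next row. The recording tableau Q records, in position (i, j), the step at which that cell was added to P.
  Insert 7 (step 1): P = [7];  Q = [1]
  Insert 3 (step 2): P = [3] / [7];  Q = [1] / [2]
  Insert 1 (step 3): P = [1] / [3] / [7];  Q = [1] / [2] / [3]
  Insert 6 (step 4): P = [1, 6] / [3] / [7];  Q = [1, 4] / [2] / [3]
  Insert 2 (step 5): P = [1, 2] / [3, 6] / [7];  Q = [1, 4] / [2, 5] / [3]
  Insert 4 (step 6): P = [1, 2, 4] / [3, 6] / [7];  Q = [1, 4, 6] / [2, 5] / [3]
  Insert 5 (step 7): P = [1, 2, 4, 5] / [3, 6] / [7];  Q = [1, 4, 6, 7] / [2, 5] / [3]
Final shape: (4, 2, 1).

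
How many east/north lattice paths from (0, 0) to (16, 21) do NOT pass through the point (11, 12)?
Number of paths = 10168914514

Total paths from (0, 0) to (16, 21): C(37, 16) = 12875774670. Paths through (11, 12): (paths (0, 0) → (11, 12)) × (paths (11, 12) → (16, 21)) = C(23, 11) · C(14, 5) = 1352078 · 2002 = 2706860156. Avoidance count = 12875774670 − 2706860156 = 10168914514.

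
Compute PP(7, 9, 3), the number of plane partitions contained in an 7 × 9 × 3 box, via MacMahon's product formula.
PP(7, 9, 3) = 24584605760

Evaluate the triple product over i = 1..7, j = 1..9, k = 1..3. The factors are (2/1) · (3/2) · (4/3) · (3/2) · (4/3) · (5/4) · (4/3) · (5/4) · … (189 factors total). The numerators and denominators telescope so the product is an integer; carrying out the multiplication exactly gives PP(7, 9, 3) = 24584605760.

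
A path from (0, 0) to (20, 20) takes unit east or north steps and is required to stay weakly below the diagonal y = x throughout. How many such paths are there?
Number of paths = 6564120420

By the reflection principle (André's argument), the number of monotone paths to (20, 20) with n ≤ m that never go above y = x is C(40, 20) − C(40, 21) = 137846528820 − 131282408400 = 6564120420.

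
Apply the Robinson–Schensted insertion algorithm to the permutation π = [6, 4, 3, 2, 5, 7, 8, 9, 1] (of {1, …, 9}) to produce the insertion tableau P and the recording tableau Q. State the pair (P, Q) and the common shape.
P = [1, 5, 7, 8, 9] / [2] / [3] / [4] / [6];  Q = [1, 5, 6, 7, 8] / [2] / [3] / [4] / [9];  common shape = (5, 1, 1, 1, 1)

Row-insert the values π_1, π_2, … into P one at a time, bumping the leftmost entry strictly greater than the inserted value down to the next row. The recording tableau Q records, in position (i, j), the step at which that cell was added to P.
  Insert 6 (step 1): P = [6];  Q = [1]
  Insert 4 (step 2): P = [4] / [6];  Q = [1] / [2]
  Insert 3 (step 3): P = [3] / [4] / [6];  Q = [1] / [2] / [3]
  Insert 2 (step 4): P = [2] / [3] / [4] / [6];  Q = [1] / [2] / [3] / [4]
  Insert 5 (step 5): P = [2, 5] / [3] / [4] / [6];  Q = [1, 5] / [2] / [3] / [4]
  Insert 7 (step 6): P = [2, 5, 7] / [3] / [4] / [6];  Q = [1, 5, 6] / [2] / [3] / [4]
  Insert 8 (step 7): P = [2, 5, 7, 8] / [3] / [4] / [6];  Q = [1, 5, 6, 7] / [2] / [3] / [4]
  Insert 9 (step 8): P = [2, 5, 7, 8, 9] / [3] / [4] / [6];  Q = [1, 5, 6, 7, 8] / [2] / [3] / [4]
  Insert 1 (step 9): P = [1, 5, 7, 8, 9] / [2] / [3] / [4] / [6];  Q = [1, 5, 6, 7, 8] / [2] / [3] / [4] / [9]
Final shape: (5, 1, 1, 1, 1).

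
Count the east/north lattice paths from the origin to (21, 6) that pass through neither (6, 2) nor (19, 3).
Number of paths = 176002

Inclusion–exclusion. Total paths: C(27, 21) = 296010. Through P₁: C(8, 6)·C(19, 15) = 108528. Through P₂: C(22, 19)·C(5, 2) = 15400. Since P₁ is strictly southwest of P₂, a monotone path through both must visit P₁ then P₂; paths through both = C(8, 6)·C(14, 13)·C(5, 2) = 3920. Avoid both = 296010 − 108528 − 15400 + 3920 = 176002.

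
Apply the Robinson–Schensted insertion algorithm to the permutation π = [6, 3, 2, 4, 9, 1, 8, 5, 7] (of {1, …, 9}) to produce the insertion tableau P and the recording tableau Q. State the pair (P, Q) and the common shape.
P = [1, 4, 5, 7] / [2, 8] / [3, 9] / [6];  Q = [1, 4, 5, 9] / [2, 7] / [3, 8] / [6];  common shape = (4, 2, 2, 1)

Row-insert the values π_1, π_2, … into P one at a time, bumping the leftmost entry strictly greater than the inserted value down to the next row. The recording tableau Q records, in position (i, j), the step at which that cell was added to P.
  Insert 6 (step 1): P = [6];  Q = [1]
  Insert 3 (step 2): P = [3] / [6];  Q = [1] / [2]
  Insert 2 (step 3): P = [2] / [3] / [6];  Q = [1] / [2] / [3]
  Insert 4 (step 4): P = [2, 4] / [3] / [6];  Q = [1, 4] / [2] / [3]
  Insert 9 (step 5): P = [2, 4, 9] / [3] / [6];  Q = [1, 4, 5] / [2] / [3]
  Insert 1 (step 6): P = [1, 4, 9] / [2] / [3] / [6];  Q = [1, 4, 5] / [2] / [3] / [6]
  Insert 8 (step 7): P = [1, 4, 8] / [2, 9] / [3] / [6];  Q = [1, 4, 5] / [2, 7] / [3] / [6]
  Insert 5 (step 8): P = [1, 4, 5] / [2, 8] / [3, 9] / [6];  Q = [1, 4, 5] / [2, 7] / [3, 8] / [6]
  Insert 7 (step 9): P = [1, 4, 5, 7] / [2, 8] / [3, 9] / [6];  Q = [1, 4, 5, 9] / [2, 7] / [3, 8] / [6]
Final shape: (4, 2, 2, 1).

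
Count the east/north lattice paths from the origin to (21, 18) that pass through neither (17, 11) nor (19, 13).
Number of paths = 50683565670

Inclusion–exclusion. Total paths: C(39, 21) = 62359143990. Through P₁: C(28, 17)·C(11, 4) = 7086479400. Through P₂: C(32, 19)·C(7, 2) = 7294845600. Since P₁ is strictly southwest of P₂, a monotone path through both must visit P₁ then P₂; paths through both = C(28, 17)·C(4, 2)·C(7, 2) = 2705746680. Avoid both = 62359143990 − 7086479400 − 7294845600 + 2705746680 = 50683565670.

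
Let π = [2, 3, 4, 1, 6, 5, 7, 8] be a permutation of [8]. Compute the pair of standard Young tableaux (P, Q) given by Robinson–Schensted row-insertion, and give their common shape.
P = [1, 3, 4, 5, 7, 8] / [2, 6];  Q = [1, 2, 3, 5, 7, 8] / [4, 6];  common shape = (6, 2)

Row-insert the values π_1, π_2, … into P one at a time, bumping the leftmost entry strictly greater than the inserted value down to the next row. The recording tableau Q records, in position (i, j), the step at which that cell was added to P.
  Insert 2 (step 1): P = [2];  Q = [1]
  Insert 3 (step 2): P = [2, 3];  Q = [1, 2]
  Insert 4 (step 3): P = [2, 3, 4];  Q = [1, 2, 3]
  Insert 1 (step 4): P = [1, 3, 4] / [2];  Q = [1, 2, 3] / [4]
  Insert 6 (step 5): P = [1, 3, 4, 6] / [2];  Q = [1, 2, 3, 5] / [4]
  Insert 5 (step 6): P = [1, 3, 4, 5] / [2, 6];  Q = [1, 2, 3, 5] / [4, 6]
  Insert 7 (step 7): P = [1, 3, 4, 5, 7] / [2, 6];  Q = [1, 2, 3, 5, 7] / [4, 6]
  Insert 8 (step 8): P = [1, 3, 4, 5, 7, 8] / [2, 6];  Q = [1, 2, 3, 5, 7, 8] / [4, 6]
Final shape: (6, 2).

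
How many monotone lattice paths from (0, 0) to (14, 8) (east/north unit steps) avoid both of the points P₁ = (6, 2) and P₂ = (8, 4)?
Number of paths = 167016

Inclusion–exclusion. Total paths: C(22, 14) = 319770. Through P₁: C(8, 6)·C(14, 8) = 84084. Through P₂: C(12, 8)·C(10, 6) = 103950. Since P₁ is strictly southwest of P₂, a monotone path through both must visit P₁ then P₂; paths through both = C(8, 6)·C(4, 2)·C(10, 6) = 35280. Avoid both = 319770 − 84084 − 103950 + 35280 = 167016.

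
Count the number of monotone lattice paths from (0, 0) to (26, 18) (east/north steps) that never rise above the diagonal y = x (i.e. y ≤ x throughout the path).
Number of paths = 343176898988

By the reflection principle (André's argument), the number of monotone paths to (26, 18) with n ≤ m that never go above y = x is C(44, 26) − C(44, 27) = 1029530696964 − 686353797976 = 343176898988.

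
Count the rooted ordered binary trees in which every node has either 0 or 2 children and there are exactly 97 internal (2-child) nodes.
C_97 = 14657929356129575437016877846657032761712954950899755100

These full binary trees are counted by the Catalan number C_n = (1/(n + 1)) · C(2n, n). For n = 97: C_97 = (1/98) · C(194, 97) = 1436477076900698392827654028972389210647869585188175999800/98 = 14657929356129575437016877846657032761712954950899755100.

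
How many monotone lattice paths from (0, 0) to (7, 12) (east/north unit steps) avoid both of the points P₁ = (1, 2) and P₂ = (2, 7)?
Number of paths = 21828

Inclusion–exclusion. Total paths: C(19, 7) = 50388. Through P₁: C(3, 1)·C(16, 6) = 24024. Through P₂: C(9, 2)·C(10, 5) = 9072. Since P₁ is strictly southwest of P₂, a monotone path through both must visit P₁ then P₂; paths through both = C(3, 1)·C(6, 1)·C(10, 5) = 4536. Avoid both = 50388 − 24024 − 9072 + 4536 = 21828.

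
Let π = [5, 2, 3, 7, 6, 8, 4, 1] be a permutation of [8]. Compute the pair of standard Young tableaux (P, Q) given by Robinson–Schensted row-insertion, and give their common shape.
P = [1, 3, 4, 8] / [2, 6] / [5] / [7];  Q = [1, 3, 4, 6] / [2, 5] / [7] / [8];  common shape = (4, 2, 1, 1)

Row-insert the values π_1, π_2, … into P one at a time, bumping the leftmost entry strictly greater than the inserted value down to the next row. The recording tableau Q records, in position (i, j), the step at which that cell was added to P.
  Insert 5 (step 1): P = [5];  Q = [1]
  Insert 2 (step 2): P = [2] / [5];  Q = [1] / [2]
  Insert 3 (step 3): P = [2, 3] / [5];  Q = [1, 3] / [2]
  Insert 7 (step 4): P = [2, 3, 7] / [5];  Q = [1, 3, 4] / [2]
  Insert 6 (step 5): P = [2, 3, 6] / [5, 7];  Q = [1, 3, 4] / [2, 5]
  Insert 8 (step 6): P = [2, 3, 6, 8] / [5, 7];  Q = [1, 3, 4, 6] / [2, 5]
  Insert 4 (step 7): P = [2, 3, 4, 8] / [5, 6] / [7];  Q = [1, 3, 4, 6] / [2, 5] / [7]
  Insert 1 (step 8): P = [1, 3, 4, 8] / [2, 6] / [5] / [7];  Q = [1, 3, 4, 6] / [2, 5] / [7] / [8]
Final shape: (4, 2, 1, 1).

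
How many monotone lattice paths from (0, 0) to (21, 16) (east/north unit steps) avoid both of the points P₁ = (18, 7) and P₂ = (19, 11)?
Number of paths = 11673320870

Inclusion–exclusion. Total paths: C(37, 21) = 12875774670. Through P₁: C(25, 18)·C(12, 3) = 105754000. Through P₂: C(30, 19)·C(7, 2) = 1147173300. Since P₁ is strictly southwest of P₂, a monotone path through both must visit P₁ then P₂; paths through both = C(25, 18)·C(5, 1)·C(7, 2) = 50473500. Avoid both = 12875774670 − 105754000 − 1147173300 + 50473500 = 11673320870.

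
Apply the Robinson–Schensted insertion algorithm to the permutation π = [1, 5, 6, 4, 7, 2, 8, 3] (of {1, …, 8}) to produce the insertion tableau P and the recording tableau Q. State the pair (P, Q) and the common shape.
P = [1, 2, 3, 7, 8] / [4, 6] / [5];  Q = [1, 2, 3, 5, 7] / [4, 8] / [6];  common shape = (5, 2, 1)

Row-insert the values π_1, π_2, … into P one at a time, bumping the leftmost entry strictly greater than the inserted value down to the next row. The recording tableau Q records, in position (i, j), the step at which that cell was added to P.
  Insert 1 (step 1): P = [1];  Q = [1]
  Insert 5 (step 2): P = [1, 5];  Q = [1, 2]
  Insert 6 (step 3): P = [1, 5, 6];  Q = [1, 2, 3]
  Insert 4 (step 4): P = [1, 4, 6] / [5];  Q = [1, 2, 3] / [4]
  Insert 7 (step 5): P = [1, 4, 6, 7] / [5];  Q = [1, 2, 3, 5] / [4]
  Insert 2 (step 6): P = [1, 2, 6, 7] / [4] / [5];  Q = [1, 2, 3, 5] / [4] / [6]
  Insert 8 (step 7): P = [1, 2, 6, 7, 8] / [4] / [5];  Q = [1, 2, 3, 5, 7] / [4] / [6]
  Insert 3 (step 8): P = [1, 2, 3, 7, 8] / [4, 6] / [5];  Q = [1, 2, 3, 5, 7] / [4, 8] / [6]
Final shape: (5, 2, 1).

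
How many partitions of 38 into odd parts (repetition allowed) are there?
p_odd(38) = 864

Enumerate partitions using only odd parts via the recurrence o(n, m) = o(n, m−2) + o(n−m, m) over odd m, starting from the largest odd part ≤ n. This gives p_odd(38) = 864. (Euler's theorem: equals the count of distinct-part partitions.)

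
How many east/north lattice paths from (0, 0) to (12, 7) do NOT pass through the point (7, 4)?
Number of paths = 31908

Total paths from (0, 0) to (12, 7): C(19, 12) = 50388. Paths through (7, 4): (paths (0, 0) → (7, 4)) × (paths (7, 4) → (12, 7)) = C(11, 7) · C(8, 5) = 330 · 56 = 18480. Avoidance count = 50388 − 18480 = 31908.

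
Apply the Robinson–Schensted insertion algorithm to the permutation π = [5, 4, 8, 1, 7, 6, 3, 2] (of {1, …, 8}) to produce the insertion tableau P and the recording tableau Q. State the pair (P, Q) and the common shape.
P = [1, 2] / [3, 6] / [4, 7] / [5] / [8];  Q = [1, 3] / [2, 5] / [4, 6] / [7] / [8];  common shape = (2, 2, 2, 1, 1)

Row-insert the values π_1, π_2, … into P one at a time, bumping the leftmost entry strictly greater than the inserted value down to the next row. The recording tableau Q records, in position (i, j), the step at which that cell was added to P.
  Insert 5 (step 1): P = [5];  Q = [1]
  Insert 4 (step 2): P = [4] / [5];  Q = [1] / [2]
  Insert 8 (step 3): P = [4, 8] / [5];  Q = [1, 3] / [2]
  Insert 1 (step 4): P = [1, 8] / [4] / [5];  Q = [1, 3] / [2] / [4]
  Insert 7 (step 5): P = [1, 7] / [4, 8] / [5];  Q = [1, 3] / [2, 5] / [4]
  Insert 6 (step 6): P = [1, 6] / [4, 7] / [5, 8];  Q = [1, 3] / [2, 5] / [4, 6]
  Insert 3 (step 7): P = [1, 3] / [4, 6] / [5, 7] / [8];  Q = [1, 3] / [2, 5] / [4, 6] / [7]
  Insert 2 (step 8): P = [1, 2] / [3, 6] / [4, 7] / [5] / [8];  Q = [1, 3] / [2, 5] / [4, 6] / [7] / [8]
Final shape: (2, 2, 2, 1, 1).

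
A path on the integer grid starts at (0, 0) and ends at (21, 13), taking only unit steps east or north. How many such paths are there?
Number of paths = 927983760

A monotone lattice path from (0, 0) to (21, 13) consists of 21 east steps and 13 north steps in some order, so it is determined by which 21 of the 34 steps are east. The count is C(34, 21) = 927983760.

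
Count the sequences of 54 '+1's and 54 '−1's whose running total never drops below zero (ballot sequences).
C_54 = 451959718027953471447609509424

These ballot sequences are counted by the Catalan number C_n = (1/(n + 1)) · C(2n, n). For n = 54: C_54 = (1/55) · C(108, 54) = 24857784491537440929618523018320/55 = 451959718027953471447609509424.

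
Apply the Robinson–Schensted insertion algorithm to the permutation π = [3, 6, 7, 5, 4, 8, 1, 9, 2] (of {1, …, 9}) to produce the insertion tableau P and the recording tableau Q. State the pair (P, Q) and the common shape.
P = [1, 2, 7, 8, 9] / [3, 4] / [5] / [6];  Q = [1, 2, 3, 6, 8] / [4, 9] / [5] / [7];  common shape = (5, 2, 1, 1)

Row-insert the values π_1, π_2, … into P one at a time, bumping the leftmost entry strictly greater than the inserted value down to the next row. The recording tableau Q records, in position (i, j), the step at which that cell was added to P.
  Insert 3 (step 1): P = [3];  Q = [1]
  Insert 6 (step 2): P = [3, 6];  Q = [1, 2]
  Insert 7 (step 3): P = [3, 6, 7];  Q = [1, 2, 3]
  Insert 5 (step 4): P = [3, 5, 7] / [6];  Q = [1, 2, 3] / [4]
  Insert 4 (step 5): P = [3, 4, 7] / [5] / [6];  Q = [1, 2, 3] / [4] / [5]
  Insert 8 (step 6): P = [3, 4, 7, 8] / [5] / [6];  Q = [1, 2, 3, 6] / [4] / [5]
  Insert 1 (step 7): P = [1, 4, 7, 8] / [3] / [5] / [6];  Q = [1, 2, 3, 6] / [4] / [5] / [7]
  Insert 9 (step 8): P = [1, 4, 7, 8, 9] / [3] / [5] / [6];  Q = [1, 2, 3, 6, 8] / [4] / [5] / [7]
  Insert 2 (step 9): P = [1, 2, 7, 8, 9] / [3, 4] / [5] / [6];  Q = [1, 2, 3, 6, 8] / [4, 9] / [5] / [7]
Final shape: (5, 2, 1, 1).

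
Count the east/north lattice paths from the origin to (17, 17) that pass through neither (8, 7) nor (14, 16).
Number of paths = 1286291790

Inclusion–exclusion. Total paths: C(34, 17) = 2333606220. Through P₁: C(15, 8)·C(19, 9) = 594452430. Through P₂: C(30, 14)·C(4, 3) = 581690700. Since P₁ is strictly southwest of P₂, a monotone path through both must visit P₁ then P₂; paths through both = C(15, 8)·C(15, 6)·C(4, 3) = 128828700. Avoid both = 2333606220 − 594452430 − 581690700 + 128828700 = 1286291790.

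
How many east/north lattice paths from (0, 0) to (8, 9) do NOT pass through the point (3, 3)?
Number of paths = 15070

Total paths from (0, 0) to (8, 9): C(17, 8) = 24310. Paths through (3, 3): (paths (0, 0) → (3, 3)) × (paths (3, 3) → (8, 9)) = C(6, 3) · C(11, 5) = 20 · 462 = 9240. Avoidance count = 24310 − 9240 = 15070.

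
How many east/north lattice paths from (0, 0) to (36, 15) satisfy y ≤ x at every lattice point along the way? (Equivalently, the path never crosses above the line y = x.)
Number of paths = 1895969056520

By the reflection principle (André's argument), the number of monotone paths to (36, 15) with n ≤ m that never go above y = x is C(51, 36) − C(51, 37) = 3188675231420 − 1292706174900 = 1895969056520.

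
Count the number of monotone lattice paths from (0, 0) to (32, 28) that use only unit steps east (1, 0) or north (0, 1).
Number of paths = 103719945525634515

A monotone lattice path from (0, 0) to (32, 28) consists of 32 east steps and 28 north steps in some order, so it is determined by which 32 of the 60 steps are east. The count is C(60, 32) = 103719945525634515.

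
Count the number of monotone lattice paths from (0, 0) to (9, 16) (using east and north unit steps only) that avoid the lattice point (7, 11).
Number of paths = 1374671

Total paths from (0, 0) to (9, 16): C(25, 9) = 2042975. Paths through (7, 11): (paths (0, 0) → (7, 11)) × (paths (7, 11) → (9, 16)) = C(18, 7) · C(7, 2) = 31824 · 21 = 668304. Avoidance count = 2042975 − 668304 = 1374671.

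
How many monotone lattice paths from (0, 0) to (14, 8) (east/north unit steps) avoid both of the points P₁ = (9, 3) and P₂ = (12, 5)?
Number of paths = 224450

Inclusion–exclusion. Total paths: C(22, 14) = 319770. Through P₁: C(12, 9)·C(10, 5) = 55440. Through P₂: C(17, 12)·C(5, 2) = 61880. Since P₁ is strictly southwest of P₂, a monotone path through both must visit P₁ then P₂; paths through both = C(12, 9)·C(5, 3)·C(5, 2) = 22000. Avoid both = 319770 − 55440 − 61880 + 22000 = 224450.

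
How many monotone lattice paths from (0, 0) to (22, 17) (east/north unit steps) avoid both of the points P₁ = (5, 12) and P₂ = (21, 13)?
Number of paths = 46218770198

Inclusion–exclusion. Total paths: C(39, 22) = 51021117810. Through P₁: C(17, 5)·C(22, 17) = 162954792. Through P₂: C(34, 21)·C(5, 1) = 4639918800. Since P₁ is strictly southwest of P₂, a monotone path through both must visit P₁ then P₂; paths through both = C(17, 5)·C(17, 16)·C(5, 1) = 525980. Avoid both = 51021117810 − 162954792 − 4639918800 + 525980 = 46218770198.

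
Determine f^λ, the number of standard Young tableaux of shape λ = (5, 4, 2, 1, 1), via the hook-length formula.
# SYT of shape (5, 4, 2, 1, 1) = 21450

Hook-length formula: f^λ = n! / Π hook(c), product over all cells c of the Young diagram. For λ = (5, 4, 2, 1, 1), n = 13 boxes. Hook lengths by row (left-to-right, top-to-bottom): [9, 6, 4, 3, 1]; [7, 4, 2, 1]; [4, 1]; [2]; [1]. Product of hooks = 290304. So f^λ = 13! / 290304 = 6227020800 / 290304 = 21450.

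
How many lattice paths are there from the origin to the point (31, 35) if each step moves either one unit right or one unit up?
Number of paths = 6406484391866534976

A monotone lattice path from (0, 0) to (31, 35) consists of 31 east steps and 35 north steps in some order, so it is determined by which 31 of the 66 steps are east. The count is C(66, 31) = 6406484391866534976.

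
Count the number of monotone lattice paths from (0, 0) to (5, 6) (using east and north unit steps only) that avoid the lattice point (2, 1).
Number of paths = 294

Total paths from (0, 0) to (5, 6): C(11, 5) = 462. Paths through (2, 1): (paths (0, 0) → (2, 1)) × (paths (2, 1) → (5, 6)) = C(3, 2) · C(8, 3) = 3 · 56 = 168. Avoidance count = 462 − 168 = 294.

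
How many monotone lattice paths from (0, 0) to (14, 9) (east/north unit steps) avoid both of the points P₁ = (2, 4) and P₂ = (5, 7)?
Number of paths = 697310

Inclusion–exclusion. Total paths: C(23, 14) = 817190. Through P₁: C(6, 2)·C(17, 12) = 92820. Through P₂: C(12, 5)·C(11, 9) = 43560. Since P₁ is strictly southwest of P₂, a monotone path through both must visit P₁ then P₂; paths through both = C(6, 2)·C(6, 3)·C(11, 9) = 16500. Avoid both = 817190 − 92820 − 43560 + 16500 = 697310.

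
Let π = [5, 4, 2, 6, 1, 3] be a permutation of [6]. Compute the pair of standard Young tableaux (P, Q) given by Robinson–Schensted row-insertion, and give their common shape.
P = [1, 3] / [2, 6] / [4] / [5];  Q = [1, 4] / [2, 6] / [3] / [5];  common shape = (2, 2, 1, 1)

Row-insert the values π_1, π_2, … into P one at a time, bumping the leftmost entry strictly greater than the inserted value down to the next row. The recording tableau Q records, in position (i, j), the step at which that cell was added to P.
  Insert 5 (step 1): P = [5];  Q = [1]
  Insert 4 (step 2): P = [4] / [5];  Q = [1] / [2]
  Insert 2 (step 3): P = [2] / [4] / [5];  Q = [1] / [2] / [3]
  Insert 6 (step 4): P = [2, 6] / [4] / [5];  Q = [1, 4] / [2] / [3]
  Insert 1 (step 5): P = [1, 6] / [2] / [4] / [5];  Q = [1, 4] / [2] / [3] / [5]
  Insert 3 (step 6): P = [1, 3] / [2, 6] / [4] / [5];  Q = [1, 4] / [2, 6] / [3] / [5]
Final shape: (2, 2, 1, 1).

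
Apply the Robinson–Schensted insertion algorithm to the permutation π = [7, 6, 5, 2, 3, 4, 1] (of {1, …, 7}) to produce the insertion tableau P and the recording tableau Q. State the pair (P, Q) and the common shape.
P = [1, 3, 4] / [2] / [5] / [6] / [7];  Q = [1, 5, 6] / [2] / [3] / [4] / [7];  common shape = (3, 1, 1, 1, 1)

Row-insert the values π_1, π_2, … into P one at a time, bumping the leftmost entry strictly greater than the inserted value down to the next row. The recording tableau Q records, in position (i, j), the step at which that cell was added to P.
  Insert 7 (step 1): P = [7];  Q = [1]
  Insert 6 (step 2): P = [6] / [7];  Q = [1] / [2]
  Insert 5 (step 3): P = [5] / [6] / [7];  Q = [1] / [2] / [3]
  Insert 2 (step 4): P = [2] / [5] / [6] / [7];  Q = [1] / [2] / [3] / [4]
  Insert 3 (step 5): P = [2, 3] / [5] / [6] / [7];  Q = [1, 5] / [2] / [3] / [4]
  Insert 4 (step 6): P = [2, 3, 4] / [5] / [6] / [7];  Q = [1, 5, 6] / [2] / [3] / [4]
  Insert 1 (step 7): P = [1, 3, 4] / [2] / [5] / [6] / [7];  Q = [1, 5, 6] / [2] / [3] / [4] / [7]
Final shape: (3, 1, 1, 1, 1).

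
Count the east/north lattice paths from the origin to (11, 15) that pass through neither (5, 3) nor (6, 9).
Number of paths = 4555370

Inclusion–exclusion. Total paths: C(26, 11) = 7726160. Through P₁: C(8, 5)·C(18, 6) = 1039584. Through P₂: C(15, 6)·C(11, 5) = 2312310. Since P₁ is strictly southwest of P₂, a monotone path through both must visit P₁ then P₂; paths through both = C(8, 5)·C(7, 1)·C(11, 5) = 181104. Avoid both = 7726160 − 1039584 − 2312310 + 181104 = 4555370.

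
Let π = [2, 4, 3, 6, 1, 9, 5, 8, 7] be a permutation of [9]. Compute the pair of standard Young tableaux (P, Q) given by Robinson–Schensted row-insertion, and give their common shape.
P = [1, 3, 5, 7] / [2, 6, 8] / [4, 9];  Q = [1, 2, 4, 6] / [3, 7, 8] / [5, 9];  common shape = (4, 3, 2)

Row-insert the values π_1, π_2, … into P one at a time, bumping the leftmost entry strictly greater than the inserted value down to the next row. The recording tableau Q records, in position (i, j), the step at which that cell was added to P.
  Insert 2 (step 1): P = [2];  Q = [1]
  Insert 4 (step 2): P = [2, 4];  Q = [1, 2]
  Insert 3 (step 3): P = [2, 3] / [4];  Q = [1, 2] / [3]
  Insert 6 (step 4): P = [2, 3, 6] / [4];  Q = [1, 2, 4] / [3]
  Insert 1 (step 5): P = [1, 3, 6] / [2] / [4];  Q = [1, 2, 4] / [3] / [5]
  Insert 9 (step 6): P = [1, 3, 6, 9] / [2] / [4];  Q = [1, 2, 4, 6] / [3] / [5]
  Insert 5 (step 7): P = [1, 3, 5, 9] / [2, 6] / [4];  Q = [1, 2, 4, 6] / [3, 7] / [5]
  Insert 8 (step 8): P = [1, 3, 5, 8] / [2, 6, 9] / [4];  Q = [1, 2, 4, 6] / [3, 7, 8] / [5]
  Insert 7 (step 9): P = [1, 3, 5, 7] / [2, 6, 8] / [4, 9];  Q = [1, 2, 4, 6] / [3, 7, 8] / [5, 9]
Final shape: (4, 3, 2).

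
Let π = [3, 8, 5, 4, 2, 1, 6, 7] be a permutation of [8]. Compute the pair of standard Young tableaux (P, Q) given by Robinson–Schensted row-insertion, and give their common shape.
P = [1, 4, 6, 7] / [2] / [3] / [5] / [8];  Q = [1, 2, 7, 8] / [3] / [4] / [5] / [6];  common shape = (4, 1, 1, 1, 1)

Row-insert the values π_1, π_2, … into P one at a time, bumping the leftmost entry strictly greater than the inserted value down to the next row. The recording tableau Q records, in position (i, j), the step at which that cell was added to P.
  Insert 3 (step 1): P = [3];  Q = [1]
  Insert 8 (step 2): P = [3, 8];  Q = [1, 2]
  Insert 5 (step 3): P = [3, 5] / [8];  Q = [1, 2] / [3]
  Insert 4 (step 4): P = [3, 4] / [5] / [8];  Q = [1, 2] / [3] / [4]
  Insert 2 (step 5): P = [2, 4] / [3] / [5] / [8];  Q = [1, 2] / [3] / [4] / [5]
  Insert 1 (step 6): P = [1, 4] / [2] / [3] / [5] / [8];  Q = [1, 2] / [3] / [4] / [5] / [6]
  Insert 6 (step 7): P = [1, 4, 6] / [2] / [3] / [5] / [8];  Q = [1, 2, 7] / [3] / [4] / [5] / [6]
  Insert 7 (step 8): P = [1, 4, 6, 7] / [2] / [3] / [5] / [8];  Q = [1, 2, 7, 8] / [3] / [4] / [5] / [6]
Final shape: (4, 1, 1, 1, 1).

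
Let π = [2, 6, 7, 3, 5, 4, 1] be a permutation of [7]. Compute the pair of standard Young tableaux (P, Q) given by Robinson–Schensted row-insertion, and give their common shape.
P = [1, 3, 4] / [2, 7] / [5] / [6];  Q = [1, 2, 3] / [4, 5] / [6] / [7];  common shape = (3, 2, 1, 1)

Row-insert the values π_1, π_2, … into P one at a time, bumping the leftmost entry strictly greater than the inserted value down to the next row. The recording tableau Q records, in position (i, j), the step at which that cell was added to P.
  Insert 2 (step 1): P = [2];  Q = [1]
  Insert 6 (step 2): P = [2, 6];  Q = [1, 2]
  Insert 7 (step 3): P = [2, 6, 7];  Q = [1, 2, 3]
  Insert 3 (step 4): P = [2, 3, 7] / [6];  Q = [1, 2, 3] / [4]
  Insert 5 (step 5): P = [2, 3, 5] / [6, 7];  Q = [1, 2, 3] / [4, 5]
  Insert 4 (step 6): P = [2, 3, 4] / [5, 7] / [6];  Q = [1, 2, 3] / [4, 5] / [6]
  Insert 1 (step 7): P = [1, 3, 4] / [2, 7] / [5] / [6];  Q = [1, 2, 3] / [4, 5] / [6] / [7]
Final shape: (3, 2, 1, 1).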